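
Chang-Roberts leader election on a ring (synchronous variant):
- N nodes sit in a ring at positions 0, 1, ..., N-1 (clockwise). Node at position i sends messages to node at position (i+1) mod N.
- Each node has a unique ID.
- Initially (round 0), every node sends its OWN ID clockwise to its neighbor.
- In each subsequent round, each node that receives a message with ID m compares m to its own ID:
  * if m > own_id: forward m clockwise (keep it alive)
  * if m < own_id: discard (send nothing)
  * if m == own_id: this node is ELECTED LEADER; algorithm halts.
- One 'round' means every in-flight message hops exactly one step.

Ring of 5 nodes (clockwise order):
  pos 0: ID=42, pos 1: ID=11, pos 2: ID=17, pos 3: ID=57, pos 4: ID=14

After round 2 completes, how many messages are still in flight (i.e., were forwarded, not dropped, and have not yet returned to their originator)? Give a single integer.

Round 1: pos1(id11) recv 42: fwd; pos2(id17) recv 11: drop; pos3(id57) recv 17: drop; pos4(id14) recv 57: fwd; pos0(id42) recv 14: drop
Round 2: pos2(id17) recv 42: fwd; pos0(id42) recv 57: fwd
After round 2: 2 messages still in flight

Answer: 2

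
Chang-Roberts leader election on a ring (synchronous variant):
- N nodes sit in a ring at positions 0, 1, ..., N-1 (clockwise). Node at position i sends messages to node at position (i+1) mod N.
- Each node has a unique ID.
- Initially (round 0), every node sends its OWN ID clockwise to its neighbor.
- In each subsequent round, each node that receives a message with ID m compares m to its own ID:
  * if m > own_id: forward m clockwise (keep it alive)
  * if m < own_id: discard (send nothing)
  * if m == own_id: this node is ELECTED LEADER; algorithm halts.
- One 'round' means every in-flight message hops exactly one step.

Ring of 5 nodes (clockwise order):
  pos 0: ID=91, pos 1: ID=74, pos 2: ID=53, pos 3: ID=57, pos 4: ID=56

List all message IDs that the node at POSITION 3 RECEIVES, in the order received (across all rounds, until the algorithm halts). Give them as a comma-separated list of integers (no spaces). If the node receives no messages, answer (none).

Answer: 53,74,91

Derivation:
Round 1: pos1(id74) recv 91: fwd; pos2(id53) recv 74: fwd; pos3(id57) recv 53: drop; pos4(id56) recv 57: fwd; pos0(id91) recv 56: drop
Round 2: pos2(id53) recv 91: fwd; pos3(id57) recv 74: fwd; pos0(id91) recv 57: drop
Round 3: pos3(id57) recv 91: fwd; pos4(id56) recv 74: fwd
Round 4: pos4(id56) recv 91: fwd; pos0(id91) recv 74: drop
Round 5: pos0(id91) recv 91: ELECTED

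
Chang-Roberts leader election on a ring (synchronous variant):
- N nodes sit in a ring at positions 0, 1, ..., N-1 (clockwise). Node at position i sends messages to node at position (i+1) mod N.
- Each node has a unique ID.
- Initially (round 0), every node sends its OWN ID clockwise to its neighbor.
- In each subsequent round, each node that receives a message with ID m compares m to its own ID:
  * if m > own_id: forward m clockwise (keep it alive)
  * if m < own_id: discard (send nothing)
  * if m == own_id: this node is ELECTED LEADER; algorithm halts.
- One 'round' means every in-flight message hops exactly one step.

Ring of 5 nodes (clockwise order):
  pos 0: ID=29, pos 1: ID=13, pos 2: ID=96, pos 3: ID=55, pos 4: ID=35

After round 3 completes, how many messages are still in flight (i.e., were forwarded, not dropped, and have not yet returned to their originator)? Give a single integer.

Answer: 2

Derivation:
Round 1: pos1(id13) recv 29: fwd; pos2(id96) recv 13: drop; pos3(id55) recv 96: fwd; pos4(id35) recv 55: fwd; pos0(id29) recv 35: fwd
Round 2: pos2(id96) recv 29: drop; pos4(id35) recv 96: fwd; pos0(id29) recv 55: fwd; pos1(id13) recv 35: fwd
Round 3: pos0(id29) recv 96: fwd; pos1(id13) recv 55: fwd; pos2(id96) recv 35: drop
After round 3: 2 messages still in flight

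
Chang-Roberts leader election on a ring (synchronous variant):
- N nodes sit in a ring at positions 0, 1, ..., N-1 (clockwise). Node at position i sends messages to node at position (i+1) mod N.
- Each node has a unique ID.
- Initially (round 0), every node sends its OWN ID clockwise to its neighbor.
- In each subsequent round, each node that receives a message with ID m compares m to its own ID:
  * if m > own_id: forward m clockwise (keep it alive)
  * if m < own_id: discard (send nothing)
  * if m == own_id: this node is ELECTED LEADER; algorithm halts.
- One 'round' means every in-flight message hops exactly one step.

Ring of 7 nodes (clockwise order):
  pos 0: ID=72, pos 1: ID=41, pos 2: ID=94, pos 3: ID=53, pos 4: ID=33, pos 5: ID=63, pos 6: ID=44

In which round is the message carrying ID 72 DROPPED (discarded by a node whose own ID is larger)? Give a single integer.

Answer: 2

Derivation:
Round 1: pos1(id41) recv 72: fwd; pos2(id94) recv 41: drop; pos3(id53) recv 94: fwd; pos4(id33) recv 53: fwd; pos5(id63) recv 33: drop; pos6(id44) recv 63: fwd; pos0(id72) recv 44: drop
Round 2: pos2(id94) recv 72: drop; pos4(id33) recv 94: fwd; pos5(id63) recv 53: drop; pos0(id72) recv 63: drop
Round 3: pos5(id63) recv 94: fwd
Round 4: pos6(id44) recv 94: fwd
Round 5: pos0(id72) recv 94: fwd
Round 6: pos1(id41) recv 94: fwd
Round 7: pos2(id94) recv 94: ELECTED
Message ID 72 originates at pos 0; dropped at pos 2 in round 2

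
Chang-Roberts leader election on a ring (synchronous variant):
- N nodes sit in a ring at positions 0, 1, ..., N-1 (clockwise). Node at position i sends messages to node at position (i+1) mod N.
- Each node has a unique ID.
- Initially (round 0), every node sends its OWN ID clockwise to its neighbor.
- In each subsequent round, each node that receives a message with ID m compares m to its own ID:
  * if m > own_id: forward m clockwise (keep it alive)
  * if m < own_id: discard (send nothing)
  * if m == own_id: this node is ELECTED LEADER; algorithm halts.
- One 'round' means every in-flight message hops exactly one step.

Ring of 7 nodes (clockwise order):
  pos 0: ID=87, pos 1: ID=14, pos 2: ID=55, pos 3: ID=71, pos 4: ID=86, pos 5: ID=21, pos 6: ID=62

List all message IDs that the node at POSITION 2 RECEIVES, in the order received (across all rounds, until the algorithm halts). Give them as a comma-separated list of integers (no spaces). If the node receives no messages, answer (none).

Answer: 14,87

Derivation:
Round 1: pos1(id14) recv 87: fwd; pos2(id55) recv 14: drop; pos3(id71) recv 55: drop; pos4(id86) recv 71: drop; pos5(id21) recv 86: fwd; pos6(id62) recv 21: drop; pos0(id87) recv 62: drop
Round 2: pos2(id55) recv 87: fwd; pos6(id62) recv 86: fwd
Round 3: pos3(id71) recv 87: fwd; pos0(id87) recv 86: drop
Round 4: pos4(id86) recv 87: fwd
Round 5: pos5(id21) recv 87: fwd
Round 6: pos6(id62) recv 87: fwd
Round 7: pos0(id87) recv 87: ELECTED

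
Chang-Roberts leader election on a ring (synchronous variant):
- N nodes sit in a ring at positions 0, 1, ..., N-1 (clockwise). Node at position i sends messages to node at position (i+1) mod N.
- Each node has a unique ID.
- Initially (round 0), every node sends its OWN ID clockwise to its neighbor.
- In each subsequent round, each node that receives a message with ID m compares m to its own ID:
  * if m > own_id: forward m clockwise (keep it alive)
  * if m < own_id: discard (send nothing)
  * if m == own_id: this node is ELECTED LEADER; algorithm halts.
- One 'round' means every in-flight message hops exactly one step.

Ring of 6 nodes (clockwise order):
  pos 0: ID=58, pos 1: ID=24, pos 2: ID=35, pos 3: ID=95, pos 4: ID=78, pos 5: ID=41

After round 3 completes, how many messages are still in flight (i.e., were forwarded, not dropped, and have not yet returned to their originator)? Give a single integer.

Answer: 2

Derivation:
Round 1: pos1(id24) recv 58: fwd; pos2(id35) recv 24: drop; pos3(id95) recv 35: drop; pos4(id78) recv 95: fwd; pos5(id41) recv 78: fwd; pos0(id58) recv 41: drop
Round 2: pos2(id35) recv 58: fwd; pos5(id41) recv 95: fwd; pos0(id58) recv 78: fwd
Round 3: pos3(id95) recv 58: drop; pos0(id58) recv 95: fwd; pos1(id24) recv 78: fwd
After round 3: 2 messages still in flight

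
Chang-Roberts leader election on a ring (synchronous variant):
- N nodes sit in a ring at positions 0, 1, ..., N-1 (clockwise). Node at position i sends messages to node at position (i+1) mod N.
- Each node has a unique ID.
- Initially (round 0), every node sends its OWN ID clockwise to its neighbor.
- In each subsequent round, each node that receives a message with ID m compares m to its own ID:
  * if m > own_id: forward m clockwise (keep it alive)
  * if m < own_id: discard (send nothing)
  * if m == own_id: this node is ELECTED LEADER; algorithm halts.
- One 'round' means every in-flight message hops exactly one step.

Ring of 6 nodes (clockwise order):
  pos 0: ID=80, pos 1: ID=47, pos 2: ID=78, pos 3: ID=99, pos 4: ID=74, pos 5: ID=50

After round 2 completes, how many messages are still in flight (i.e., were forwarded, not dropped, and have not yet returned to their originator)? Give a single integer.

Round 1: pos1(id47) recv 80: fwd; pos2(id78) recv 47: drop; pos3(id99) recv 78: drop; pos4(id74) recv 99: fwd; pos5(id50) recv 74: fwd; pos0(id80) recv 50: drop
Round 2: pos2(id78) recv 80: fwd; pos5(id50) recv 99: fwd; pos0(id80) recv 74: drop
After round 2: 2 messages still in flight

Answer: 2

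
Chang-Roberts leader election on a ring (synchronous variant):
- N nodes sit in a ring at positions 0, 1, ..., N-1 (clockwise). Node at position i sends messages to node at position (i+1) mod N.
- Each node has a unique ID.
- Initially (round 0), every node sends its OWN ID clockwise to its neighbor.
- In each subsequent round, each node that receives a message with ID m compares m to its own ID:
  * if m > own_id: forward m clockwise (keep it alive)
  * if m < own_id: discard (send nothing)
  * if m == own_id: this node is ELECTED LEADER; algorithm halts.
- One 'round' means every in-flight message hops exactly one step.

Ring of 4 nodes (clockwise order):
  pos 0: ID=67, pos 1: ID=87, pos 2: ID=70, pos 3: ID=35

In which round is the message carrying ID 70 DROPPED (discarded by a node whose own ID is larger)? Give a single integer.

Round 1: pos1(id87) recv 67: drop; pos2(id70) recv 87: fwd; pos3(id35) recv 70: fwd; pos0(id67) recv 35: drop
Round 2: pos3(id35) recv 87: fwd; pos0(id67) recv 70: fwd
Round 3: pos0(id67) recv 87: fwd; pos1(id87) recv 70: drop
Round 4: pos1(id87) recv 87: ELECTED
Message ID 70 originates at pos 2; dropped at pos 1 in round 3

Answer: 3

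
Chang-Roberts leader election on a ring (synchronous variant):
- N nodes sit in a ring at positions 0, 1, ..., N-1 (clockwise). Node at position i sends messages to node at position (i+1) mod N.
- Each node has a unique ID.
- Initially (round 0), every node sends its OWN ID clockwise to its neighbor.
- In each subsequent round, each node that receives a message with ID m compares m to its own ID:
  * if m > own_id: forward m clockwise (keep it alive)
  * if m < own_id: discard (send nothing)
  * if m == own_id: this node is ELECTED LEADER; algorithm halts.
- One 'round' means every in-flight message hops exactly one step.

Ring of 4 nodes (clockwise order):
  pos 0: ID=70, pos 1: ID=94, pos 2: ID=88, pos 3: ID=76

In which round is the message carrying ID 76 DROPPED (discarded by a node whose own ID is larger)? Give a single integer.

Round 1: pos1(id94) recv 70: drop; pos2(id88) recv 94: fwd; pos3(id76) recv 88: fwd; pos0(id70) recv 76: fwd
Round 2: pos3(id76) recv 94: fwd; pos0(id70) recv 88: fwd; pos1(id94) recv 76: drop
Round 3: pos0(id70) recv 94: fwd; pos1(id94) recv 88: drop
Round 4: pos1(id94) recv 94: ELECTED
Message ID 76 originates at pos 3; dropped at pos 1 in round 2

Answer: 2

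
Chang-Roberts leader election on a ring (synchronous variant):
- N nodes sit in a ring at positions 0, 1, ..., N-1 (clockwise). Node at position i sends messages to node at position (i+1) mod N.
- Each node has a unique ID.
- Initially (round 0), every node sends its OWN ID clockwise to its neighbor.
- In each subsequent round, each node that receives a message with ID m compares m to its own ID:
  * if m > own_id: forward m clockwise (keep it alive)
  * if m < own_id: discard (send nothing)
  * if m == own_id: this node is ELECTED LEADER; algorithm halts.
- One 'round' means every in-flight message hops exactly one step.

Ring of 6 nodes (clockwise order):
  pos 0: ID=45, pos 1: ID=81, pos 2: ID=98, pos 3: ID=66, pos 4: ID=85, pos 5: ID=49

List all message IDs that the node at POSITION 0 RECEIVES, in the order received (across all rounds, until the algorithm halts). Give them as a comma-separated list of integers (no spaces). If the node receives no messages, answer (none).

Round 1: pos1(id81) recv 45: drop; pos2(id98) recv 81: drop; pos3(id66) recv 98: fwd; pos4(id85) recv 66: drop; pos5(id49) recv 85: fwd; pos0(id45) recv 49: fwd
Round 2: pos4(id85) recv 98: fwd; pos0(id45) recv 85: fwd; pos1(id81) recv 49: drop
Round 3: pos5(id49) recv 98: fwd; pos1(id81) recv 85: fwd
Round 4: pos0(id45) recv 98: fwd; pos2(id98) recv 85: drop
Round 5: pos1(id81) recv 98: fwd
Round 6: pos2(id98) recv 98: ELECTED

Answer: 49,85,98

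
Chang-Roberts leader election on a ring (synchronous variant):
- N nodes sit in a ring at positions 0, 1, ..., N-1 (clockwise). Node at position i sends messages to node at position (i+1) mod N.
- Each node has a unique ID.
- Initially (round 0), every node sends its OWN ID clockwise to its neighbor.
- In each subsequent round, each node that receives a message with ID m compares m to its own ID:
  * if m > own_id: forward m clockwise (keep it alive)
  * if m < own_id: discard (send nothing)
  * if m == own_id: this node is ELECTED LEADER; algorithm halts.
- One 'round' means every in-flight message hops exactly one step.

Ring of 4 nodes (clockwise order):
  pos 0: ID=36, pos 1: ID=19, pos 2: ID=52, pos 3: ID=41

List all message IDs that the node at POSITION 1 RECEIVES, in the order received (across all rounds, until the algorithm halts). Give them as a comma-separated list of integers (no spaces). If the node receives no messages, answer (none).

Round 1: pos1(id19) recv 36: fwd; pos2(id52) recv 19: drop; pos3(id41) recv 52: fwd; pos0(id36) recv 41: fwd
Round 2: pos2(id52) recv 36: drop; pos0(id36) recv 52: fwd; pos1(id19) recv 41: fwd
Round 3: pos1(id19) recv 52: fwd; pos2(id52) recv 41: drop
Round 4: pos2(id52) recv 52: ELECTED

Answer: 36,41,52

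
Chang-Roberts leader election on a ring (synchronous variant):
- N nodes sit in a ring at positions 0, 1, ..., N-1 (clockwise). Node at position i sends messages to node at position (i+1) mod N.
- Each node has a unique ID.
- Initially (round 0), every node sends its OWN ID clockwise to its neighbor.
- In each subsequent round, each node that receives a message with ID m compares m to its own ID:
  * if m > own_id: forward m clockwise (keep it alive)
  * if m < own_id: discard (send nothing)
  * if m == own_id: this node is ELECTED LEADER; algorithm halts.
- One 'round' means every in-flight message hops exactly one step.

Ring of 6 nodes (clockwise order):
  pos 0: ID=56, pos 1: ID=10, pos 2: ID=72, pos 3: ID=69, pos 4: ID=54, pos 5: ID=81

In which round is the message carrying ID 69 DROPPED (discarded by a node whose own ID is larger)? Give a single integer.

Answer: 2

Derivation:
Round 1: pos1(id10) recv 56: fwd; pos2(id72) recv 10: drop; pos3(id69) recv 72: fwd; pos4(id54) recv 69: fwd; pos5(id81) recv 54: drop; pos0(id56) recv 81: fwd
Round 2: pos2(id72) recv 56: drop; pos4(id54) recv 72: fwd; pos5(id81) recv 69: drop; pos1(id10) recv 81: fwd
Round 3: pos5(id81) recv 72: drop; pos2(id72) recv 81: fwd
Round 4: pos3(id69) recv 81: fwd
Round 5: pos4(id54) recv 81: fwd
Round 6: pos5(id81) recv 81: ELECTED
Message ID 69 originates at pos 3; dropped at pos 5 in round 2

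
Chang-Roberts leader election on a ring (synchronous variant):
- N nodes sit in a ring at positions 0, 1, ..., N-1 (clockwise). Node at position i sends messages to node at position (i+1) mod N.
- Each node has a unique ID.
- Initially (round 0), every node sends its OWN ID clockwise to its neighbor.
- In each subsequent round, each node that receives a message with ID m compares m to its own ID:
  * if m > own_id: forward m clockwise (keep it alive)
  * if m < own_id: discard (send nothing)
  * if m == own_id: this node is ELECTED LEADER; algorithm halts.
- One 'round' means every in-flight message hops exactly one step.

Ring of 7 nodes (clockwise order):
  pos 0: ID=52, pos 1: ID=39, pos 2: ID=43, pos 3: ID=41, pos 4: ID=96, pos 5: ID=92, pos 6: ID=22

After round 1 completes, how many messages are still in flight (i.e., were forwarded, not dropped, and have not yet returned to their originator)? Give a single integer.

Answer: 4

Derivation:
Round 1: pos1(id39) recv 52: fwd; pos2(id43) recv 39: drop; pos3(id41) recv 43: fwd; pos4(id96) recv 41: drop; pos5(id92) recv 96: fwd; pos6(id22) recv 92: fwd; pos0(id52) recv 22: drop
After round 1: 4 messages still in flight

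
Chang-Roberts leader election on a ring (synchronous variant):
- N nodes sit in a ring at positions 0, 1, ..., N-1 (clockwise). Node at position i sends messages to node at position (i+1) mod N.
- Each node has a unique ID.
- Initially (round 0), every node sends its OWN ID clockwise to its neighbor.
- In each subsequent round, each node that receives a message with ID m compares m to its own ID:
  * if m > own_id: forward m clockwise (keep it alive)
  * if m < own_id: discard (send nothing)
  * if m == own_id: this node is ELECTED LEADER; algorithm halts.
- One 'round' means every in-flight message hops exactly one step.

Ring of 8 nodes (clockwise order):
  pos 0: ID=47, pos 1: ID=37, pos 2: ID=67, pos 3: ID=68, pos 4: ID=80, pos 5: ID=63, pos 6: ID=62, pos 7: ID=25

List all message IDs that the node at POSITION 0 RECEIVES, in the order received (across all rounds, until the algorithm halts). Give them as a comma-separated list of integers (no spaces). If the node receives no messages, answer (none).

Answer: 25,62,63,80

Derivation:
Round 1: pos1(id37) recv 47: fwd; pos2(id67) recv 37: drop; pos3(id68) recv 67: drop; pos4(id80) recv 68: drop; pos5(id63) recv 80: fwd; pos6(id62) recv 63: fwd; pos7(id25) recv 62: fwd; pos0(id47) recv 25: drop
Round 2: pos2(id67) recv 47: drop; pos6(id62) recv 80: fwd; pos7(id25) recv 63: fwd; pos0(id47) recv 62: fwd
Round 3: pos7(id25) recv 80: fwd; pos0(id47) recv 63: fwd; pos1(id37) recv 62: fwd
Round 4: pos0(id47) recv 80: fwd; pos1(id37) recv 63: fwd; pos2(id67) recv 62: drop
Round 5: pos1(id37) recv 80: fwd; pos2(id67) recv 63: drop
Round 6: pos2(id67) recv 80: fwd
Round 7: pos3(id68) recv 80: fwd
Round 8: pos4(id80) recv 80: ELECTED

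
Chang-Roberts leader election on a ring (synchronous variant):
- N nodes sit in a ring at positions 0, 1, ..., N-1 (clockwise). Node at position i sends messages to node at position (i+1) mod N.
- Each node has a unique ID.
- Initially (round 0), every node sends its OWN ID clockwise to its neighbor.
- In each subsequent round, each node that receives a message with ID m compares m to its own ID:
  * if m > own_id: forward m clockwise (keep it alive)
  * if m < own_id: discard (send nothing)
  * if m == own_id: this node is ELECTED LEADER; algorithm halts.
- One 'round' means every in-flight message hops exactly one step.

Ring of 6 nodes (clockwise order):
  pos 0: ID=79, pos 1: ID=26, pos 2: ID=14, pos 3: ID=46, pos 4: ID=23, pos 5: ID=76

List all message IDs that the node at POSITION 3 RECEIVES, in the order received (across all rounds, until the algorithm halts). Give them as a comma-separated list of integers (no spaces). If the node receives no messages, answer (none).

Round 1: pos1(id26) recv 79: fwd; pos2(id14) recv 26: fwd; pos3(id46) recv 14: drop; pos4(id23) recv 46: fwd; pos5(id76) recv 23: drop; pos0(id79) recv 76: drop
Round 2: pos2(id14) recv 79: fwd; pos3(id46) recv 26: drop; pos5(id76) recv 46: drop
Round 3: pos3(id46) recv 79: fwd
Round 4: pos4(id23) recv 79: fwd
Round 5: pos5(id76) recv 79: fwd
Round 6: pos0(id79) recv 79: ELECTED

Answer: 14,26,79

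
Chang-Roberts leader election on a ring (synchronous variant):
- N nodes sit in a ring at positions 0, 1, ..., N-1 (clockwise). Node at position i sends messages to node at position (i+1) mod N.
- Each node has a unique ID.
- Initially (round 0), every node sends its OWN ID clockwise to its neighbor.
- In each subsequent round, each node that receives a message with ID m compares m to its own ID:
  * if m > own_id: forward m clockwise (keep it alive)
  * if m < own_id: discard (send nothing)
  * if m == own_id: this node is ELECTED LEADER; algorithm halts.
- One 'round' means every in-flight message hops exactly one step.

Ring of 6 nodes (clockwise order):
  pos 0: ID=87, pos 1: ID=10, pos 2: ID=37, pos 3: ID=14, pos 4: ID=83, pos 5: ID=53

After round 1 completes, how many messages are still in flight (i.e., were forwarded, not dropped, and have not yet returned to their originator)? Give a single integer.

Answer: 3

Derivation:
Round 1: pos1(id10) recv 87: fwd; pos2(id37) recv 10: drop; pos3(id14) recv 37: fwd; pos4(id83) recv 14: drop; pos5(id53) recv 83: fwd; pos0(id87) recv 53: drop
After round 1: 3 messages still in flight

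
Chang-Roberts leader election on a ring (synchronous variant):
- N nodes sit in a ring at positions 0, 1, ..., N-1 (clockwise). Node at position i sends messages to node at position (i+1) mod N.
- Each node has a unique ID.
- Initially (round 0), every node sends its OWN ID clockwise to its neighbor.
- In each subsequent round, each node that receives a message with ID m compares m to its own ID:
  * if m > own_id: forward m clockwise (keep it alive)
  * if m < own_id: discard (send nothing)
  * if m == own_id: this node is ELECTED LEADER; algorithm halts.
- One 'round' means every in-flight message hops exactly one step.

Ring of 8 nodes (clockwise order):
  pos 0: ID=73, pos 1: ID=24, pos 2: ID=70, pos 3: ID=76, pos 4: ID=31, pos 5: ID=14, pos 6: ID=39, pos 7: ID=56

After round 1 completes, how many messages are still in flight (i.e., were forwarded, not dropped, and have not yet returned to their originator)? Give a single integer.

Round 1: pos1(id24) recv 73: fwd; pos2(id70) recv 24: drop; pos3(id76) recv 70: drop; pos4(id31) recv 76: fwd; pos5(id14) recv 31: fwd; pos6(id39) recv 14: drop; pos7(id56) recv 39: drop; pos0(id73) recv 56: drop
After round 1: 3 messages still in flight

Answer: 3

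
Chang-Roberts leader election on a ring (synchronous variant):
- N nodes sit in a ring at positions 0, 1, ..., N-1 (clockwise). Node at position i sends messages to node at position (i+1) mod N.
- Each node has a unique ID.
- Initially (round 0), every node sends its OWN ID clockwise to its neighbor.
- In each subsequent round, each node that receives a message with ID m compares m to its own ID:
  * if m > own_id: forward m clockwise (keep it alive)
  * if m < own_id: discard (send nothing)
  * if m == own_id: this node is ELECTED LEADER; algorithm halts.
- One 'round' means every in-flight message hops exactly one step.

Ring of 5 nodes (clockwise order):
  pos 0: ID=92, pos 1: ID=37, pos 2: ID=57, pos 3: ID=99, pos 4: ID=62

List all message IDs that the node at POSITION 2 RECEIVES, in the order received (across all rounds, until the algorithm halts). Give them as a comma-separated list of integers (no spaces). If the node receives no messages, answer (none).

Round 1: pos1(id37) recv 92: fwd; pos2(id57) recv 37: drop; pos3(id99) recv 57: drop; pos4(id62) recv 99: fwd; pos0(id92) recv 62: drop
Round 2: pos2(id57) recv 92: fwd; pos0(id92) recv 99: fwd
Round 3: pos3(id99) recv 92: drop; pos1(id37) recv 99: fwd
Round 4: pos2(id57) recv 99: fwd
Round 5: pos3(id99) recv 99: ELECTED

Answer: 37,92,99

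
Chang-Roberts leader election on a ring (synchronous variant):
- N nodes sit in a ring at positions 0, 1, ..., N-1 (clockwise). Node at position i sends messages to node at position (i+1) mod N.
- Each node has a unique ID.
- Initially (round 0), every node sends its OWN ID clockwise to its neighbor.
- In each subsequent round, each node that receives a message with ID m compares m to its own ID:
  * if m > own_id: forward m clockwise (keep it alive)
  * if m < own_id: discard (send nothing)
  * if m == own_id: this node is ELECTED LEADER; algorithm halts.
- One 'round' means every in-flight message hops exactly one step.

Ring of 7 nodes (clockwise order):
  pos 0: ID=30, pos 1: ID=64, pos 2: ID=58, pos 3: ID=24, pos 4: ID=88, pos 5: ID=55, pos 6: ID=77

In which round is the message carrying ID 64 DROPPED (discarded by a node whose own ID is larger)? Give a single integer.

Round 1: pos1(id64) recv 30: drop; pos2(id58) recv 64: fwd; pos3(id24) recv 58: fwd; pos4(id88) recv 24: drop; pos5(id55) recv 88: fwd; pos6(id77) recv 55: drop; pos0(id30) recv 77: fwd
Round 2: pos3(id24) recv 64: fwd; pos4(id88) recv 58: drop; pos6(id77) recv 88: fwd; pos1(id64) recv 77: fwd
Round 3: pos4(id88) recv 64: drop; pos0(id30) recv 88: fwd; pos2(id58) recv 77: fwd
Round 4: pos1(id64) recv 88: fwd; pos3(id24) recv 77: fwd
Round 5: pos2(id58) recv 88: fwd; pos4(id88) recv 77: drop
Round 6: pos3(id24) recv 88: fwd
Round 7: pos4(id88) recv 88: ELECTED
Message ID 64 originates at pos 1; dropped at pos 4 in round 3

Answer: 3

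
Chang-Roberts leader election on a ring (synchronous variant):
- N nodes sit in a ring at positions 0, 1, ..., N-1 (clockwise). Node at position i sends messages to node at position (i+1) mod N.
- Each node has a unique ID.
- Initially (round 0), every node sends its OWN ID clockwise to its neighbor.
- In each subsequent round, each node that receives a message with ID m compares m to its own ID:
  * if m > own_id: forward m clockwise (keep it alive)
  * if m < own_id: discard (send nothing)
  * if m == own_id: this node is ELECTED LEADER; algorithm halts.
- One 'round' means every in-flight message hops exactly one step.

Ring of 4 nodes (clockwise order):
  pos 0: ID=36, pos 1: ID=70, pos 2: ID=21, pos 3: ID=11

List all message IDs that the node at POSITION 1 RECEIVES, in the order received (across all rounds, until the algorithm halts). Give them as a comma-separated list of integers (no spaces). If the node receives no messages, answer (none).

Answer: 36,70

Derivation:
Round 1: pos1(id70) recv 36: drop; pos2(id21) recv 70: fwd; pos3(id11) recv 21: fwd; pos0(id36) recv 11: drop
Round 2: pos3(id11) recv 70: fwd; pos0(id36) recv 21: drop
Round 3: pos0(id36) recv 70: fwd
Round 4: pos1(id70) recv 70: ELECTED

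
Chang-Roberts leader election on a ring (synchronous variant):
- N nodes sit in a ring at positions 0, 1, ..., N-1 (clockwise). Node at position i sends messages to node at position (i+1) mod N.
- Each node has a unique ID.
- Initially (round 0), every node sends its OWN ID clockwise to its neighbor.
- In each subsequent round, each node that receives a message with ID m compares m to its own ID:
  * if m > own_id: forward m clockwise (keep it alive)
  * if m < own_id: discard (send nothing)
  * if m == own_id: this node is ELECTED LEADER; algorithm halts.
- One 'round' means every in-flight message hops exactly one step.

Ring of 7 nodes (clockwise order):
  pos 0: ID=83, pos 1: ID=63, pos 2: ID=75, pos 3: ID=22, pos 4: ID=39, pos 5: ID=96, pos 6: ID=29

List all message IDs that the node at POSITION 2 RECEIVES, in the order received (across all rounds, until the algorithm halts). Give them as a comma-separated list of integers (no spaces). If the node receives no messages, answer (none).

Answer: 63,83,96

Derivation:
Round 1: pos1(id63) recv 83: fwd; pos2(id75) recv 63: drop; pos3(id22) recv 75: fwd; pos4(id39) recv 22: drop; pos5(id96) recv 39: drop; pos6(id29) recv 96: fwd; pos0(id83) recv 29: drop
Round 2: pos2(id75) recv 83: fwd; pos4(id39) recv 75: fwd; pos0(id83) recv 96: fwd
Round 3: pos3(id22) recv 83: fwd; pos5(id96) recv 75: drop; pos1(id63) recv 96: fwd
Round 4: pos4(id39) recv 83: fwd; pos2(id75) recv 96: fwd
Round 5: pos5(id96) recv 83: drop; pos3(id22) recv 96: fwd
Round 6: pos4(id39) recv 96: fwd
Round 7: pos5(id96) recv 96: ELECTED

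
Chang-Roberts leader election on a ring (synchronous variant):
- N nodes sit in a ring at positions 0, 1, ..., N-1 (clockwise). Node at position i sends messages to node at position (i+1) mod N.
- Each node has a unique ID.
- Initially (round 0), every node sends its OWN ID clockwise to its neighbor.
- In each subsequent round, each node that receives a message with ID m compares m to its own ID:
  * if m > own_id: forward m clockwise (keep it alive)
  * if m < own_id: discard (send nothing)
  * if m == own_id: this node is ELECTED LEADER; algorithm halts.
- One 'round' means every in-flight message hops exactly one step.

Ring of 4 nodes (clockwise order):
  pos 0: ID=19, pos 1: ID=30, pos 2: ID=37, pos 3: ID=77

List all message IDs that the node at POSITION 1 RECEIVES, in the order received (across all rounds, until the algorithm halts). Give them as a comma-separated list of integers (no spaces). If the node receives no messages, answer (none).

Round 1: pos1(id30) recv 19: drop; pos2(id37) recv 30: drop; pos3(id77) recv 37: drop; pos0(id19) recv 77: fwd
Round 2: pos1(id30) recv 77: fwd
Round 3: pos2(id37) recv 77: fwd
Round 4: pos3(id77) recv 77: ELECTED

Answer: 19,77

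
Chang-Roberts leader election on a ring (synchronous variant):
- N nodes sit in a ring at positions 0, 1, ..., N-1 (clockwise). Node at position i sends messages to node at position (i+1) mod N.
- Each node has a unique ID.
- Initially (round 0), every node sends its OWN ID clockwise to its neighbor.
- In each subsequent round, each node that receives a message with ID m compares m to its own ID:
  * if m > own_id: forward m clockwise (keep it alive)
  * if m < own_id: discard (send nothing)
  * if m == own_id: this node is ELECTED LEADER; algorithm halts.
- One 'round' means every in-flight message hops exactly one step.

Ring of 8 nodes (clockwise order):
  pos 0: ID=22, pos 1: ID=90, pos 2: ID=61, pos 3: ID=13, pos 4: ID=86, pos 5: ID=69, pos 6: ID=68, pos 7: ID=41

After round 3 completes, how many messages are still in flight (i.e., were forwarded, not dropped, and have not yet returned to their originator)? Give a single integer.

Answer: 3

Derivation:
Round 1: pos1(id90) recv 22: drop; pos2(id61) recv 90: fwd; pos3(id13) recv 61: fwd; pos4(id86) recv 13: drop; pos5(id69) recv 86: fwd; pos6(id68) recv 69: fwd; pos7(id41) recv 68: fwd; pos0(id22) recv 41: fwd
Round 2: pos3(id13) recv 90: fwd; pos4(id86) recv 61: drop; pos6(id68) recv 86: fwd; pos7(id41) recv 69: fwd; pos0(id22) recv 68: fwd; pos1(id90) recv 41: drop
Round 3: pos4(id86) recv 90: fwd; pos7(id41) recv 86: fwd; pos0(id22) recv 69: fwd; pos1(id90) recv 68: drop
After round 3: 3 messages still in flight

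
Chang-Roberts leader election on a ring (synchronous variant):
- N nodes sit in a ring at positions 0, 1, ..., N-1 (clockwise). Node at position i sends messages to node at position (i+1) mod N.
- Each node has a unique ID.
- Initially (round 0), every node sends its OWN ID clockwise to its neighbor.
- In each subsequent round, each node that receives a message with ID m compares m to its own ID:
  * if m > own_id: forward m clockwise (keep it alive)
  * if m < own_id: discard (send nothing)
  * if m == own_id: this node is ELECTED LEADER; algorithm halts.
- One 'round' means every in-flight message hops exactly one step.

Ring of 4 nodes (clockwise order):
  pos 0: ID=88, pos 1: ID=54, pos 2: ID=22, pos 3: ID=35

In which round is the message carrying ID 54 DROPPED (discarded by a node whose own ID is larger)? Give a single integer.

Answer: 3

Derivation:
Round 1: pos1(id54) recv 88: fwd; pos2(id22) recv 54: fwd; pos3(id35) recv 22: drop; pos0(id88) recv 35: drop
Round 2: pos2(id22) recv 88: fwd; pos3(id35) recv 54: fwd
Round 3: pos3(id35) recv 88: fwd; pos0(id88) recv 54: drop
Round 4: pos0(id88) recv 88: ELECTED
Message ID 54 originates at pos 1; dropped at pos 0 in round 3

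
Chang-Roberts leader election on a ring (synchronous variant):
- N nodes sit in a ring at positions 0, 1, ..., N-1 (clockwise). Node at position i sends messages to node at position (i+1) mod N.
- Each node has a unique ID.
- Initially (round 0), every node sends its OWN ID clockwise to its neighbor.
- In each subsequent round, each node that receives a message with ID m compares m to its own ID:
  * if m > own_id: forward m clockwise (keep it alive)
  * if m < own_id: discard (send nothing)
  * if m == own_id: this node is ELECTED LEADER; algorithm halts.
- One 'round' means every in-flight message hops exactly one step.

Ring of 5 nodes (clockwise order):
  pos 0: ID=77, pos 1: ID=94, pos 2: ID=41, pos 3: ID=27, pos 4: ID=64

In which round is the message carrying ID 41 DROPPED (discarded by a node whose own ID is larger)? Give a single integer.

Answer: 2

Derivation:
Round 1: pos1(id94) recv 77: drop; pos2(id41) recv 94: fwd; pos3(id27) recv 41: fwd; pos4(id64) recv 27: drop; pos0(id77) recv 64: drop
Round 2: pos3(id27) recv 94: fwd; pos4(id64) recv 41: drop
Round 3: pos4(id64) recv 94: fwd
Round 4: pos0(id77) recv 94: fwd
Round 5: pos1(id94) recv 94: ELECTED
Message ID 41 originates at pos 2; dropped at pos 4 in round 2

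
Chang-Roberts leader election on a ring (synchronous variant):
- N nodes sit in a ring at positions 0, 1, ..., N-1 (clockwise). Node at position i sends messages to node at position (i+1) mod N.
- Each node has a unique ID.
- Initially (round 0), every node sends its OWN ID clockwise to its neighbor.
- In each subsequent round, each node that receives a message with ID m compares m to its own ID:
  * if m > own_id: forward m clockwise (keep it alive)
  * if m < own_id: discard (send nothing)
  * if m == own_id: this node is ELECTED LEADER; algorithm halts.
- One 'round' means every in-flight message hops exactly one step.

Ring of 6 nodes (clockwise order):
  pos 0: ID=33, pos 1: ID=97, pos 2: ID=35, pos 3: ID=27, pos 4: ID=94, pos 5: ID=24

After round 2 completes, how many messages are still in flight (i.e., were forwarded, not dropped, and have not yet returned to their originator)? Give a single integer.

Round 1: pos1(id97) recv 33: drop; pos2(id35) recv 97: fwd; pos3(id27) recv 35: fwd; pos4(id94) recv 27: drop; pos5(id24) recv 94: fwd; pos0(id33) recv 24: drop
Round 2: pos3(id27) recv 97: fwd; pos4(id94) recv 35: drop; pos0(id33) recv 94: fwd
After round 2: 2 messages still in flight

Answer: 2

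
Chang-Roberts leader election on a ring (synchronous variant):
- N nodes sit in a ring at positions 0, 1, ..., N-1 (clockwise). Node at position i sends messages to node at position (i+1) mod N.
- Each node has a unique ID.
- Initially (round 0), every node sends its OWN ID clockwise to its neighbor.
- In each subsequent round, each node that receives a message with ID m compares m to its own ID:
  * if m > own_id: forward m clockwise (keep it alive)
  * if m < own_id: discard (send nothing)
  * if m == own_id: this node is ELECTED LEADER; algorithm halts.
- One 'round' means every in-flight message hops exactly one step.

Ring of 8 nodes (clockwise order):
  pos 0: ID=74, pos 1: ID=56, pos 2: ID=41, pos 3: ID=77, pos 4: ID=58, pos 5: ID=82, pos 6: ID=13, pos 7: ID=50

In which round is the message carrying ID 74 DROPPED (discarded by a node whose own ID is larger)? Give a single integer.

Answer: 3

Derivation:
Round 1: pos1(id56) recv 74: fwd; pos2(id41) recv 56: fwd; pos3(id77) recv 41: drop; pos4(id58) recv 77: fwd; pos5(id82) recv 58: drop; pos6(id13) recv 82: fwd; pos7(id50) recv 13: drop; pos0(id74) recv 50: drop
Round 2: pos2(id41) recv 74: fwd; pos3(id77) recv 56: drop; pos5(id82) recv 77: drop; pos7(id50) recv 82: fwd
Round 3: pos3(id77) recv 74: drop; pos0(id74) recv 82: fwd
Round 4: pos1(id56) recv 82: fwd
Round 5: pos2(id41) recv 82: fwd
Round 6: pos3(id77) recv 82: fwd
Round 7: pos4(id58) recv 82: fwd
Round 8: pos5(id82) recv 82: ELECTED
Message ID 74 originates at pos 0; dropped at pos 3 in round 3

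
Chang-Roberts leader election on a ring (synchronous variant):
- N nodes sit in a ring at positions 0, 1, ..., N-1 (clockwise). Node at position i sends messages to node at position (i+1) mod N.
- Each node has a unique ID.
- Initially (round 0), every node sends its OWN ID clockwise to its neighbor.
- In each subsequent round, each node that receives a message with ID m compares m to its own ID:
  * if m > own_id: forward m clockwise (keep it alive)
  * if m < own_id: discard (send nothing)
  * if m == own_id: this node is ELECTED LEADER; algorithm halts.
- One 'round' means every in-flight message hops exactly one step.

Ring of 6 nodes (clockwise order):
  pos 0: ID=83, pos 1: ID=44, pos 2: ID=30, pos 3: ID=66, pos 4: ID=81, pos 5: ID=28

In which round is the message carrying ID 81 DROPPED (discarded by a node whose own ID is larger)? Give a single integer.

Answer: 2

Derivation:
Round 1: pos1(id44) recv 83: fwd; pos2(id30) recv 44: fwd; pos3(id66) recv 30: drop; pos4(id81) recv 66: drop; pos5(id28) recv 81: fwd; pos0(id83) recv 28: drop
Round 2: pos2(id30) recv 83: fwd; pos3(id66) recv 44: drop; pos0(id83) recv 81: drop
Round 3: pos3(id66) recv 83: fwd
Round 4: pos4(id81) recv 83: fwd
Round 5: pos5(id28) recv 83: fwd
Round 6: pos0(id83) recv 83: ELECTED
Message ID 81 originates at pos 4; dropped at pos 0 in round 2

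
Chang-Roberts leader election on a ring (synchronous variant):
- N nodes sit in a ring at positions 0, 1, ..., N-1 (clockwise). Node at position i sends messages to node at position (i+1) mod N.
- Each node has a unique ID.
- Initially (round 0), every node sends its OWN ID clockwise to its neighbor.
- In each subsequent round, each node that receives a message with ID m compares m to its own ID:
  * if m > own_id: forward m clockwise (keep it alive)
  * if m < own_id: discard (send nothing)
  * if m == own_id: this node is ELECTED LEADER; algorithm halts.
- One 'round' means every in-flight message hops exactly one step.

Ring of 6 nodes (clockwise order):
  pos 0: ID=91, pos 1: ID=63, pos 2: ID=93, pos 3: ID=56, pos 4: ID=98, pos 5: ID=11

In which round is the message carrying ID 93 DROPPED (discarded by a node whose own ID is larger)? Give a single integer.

Answer: 2

Derivation:
Round 1: pos1(id63) recv 91: fwd; pos2(id93) recv 63: drop; pos3(id56) recv 93: fwd; pos4(id98) recv 56: drop; pos5(id11) recv 98: fwd; pos0(id91) recv 11: drop
Round 2: pos2(id93) recv 91: drop; pos4(id98) recv 93: drop; pos0(id91) recv 98: fwd
Round 3: pos1(id63) recv 98: fwd
Round 4: pos2(id93) recv 98: fwd
Round 5: pos3(id56) recv 98: fwd
Round 6: pos4(id98) recv 98: ELECTED
Message ID 93 originates at pos 2; dropped at pos 4 in round 2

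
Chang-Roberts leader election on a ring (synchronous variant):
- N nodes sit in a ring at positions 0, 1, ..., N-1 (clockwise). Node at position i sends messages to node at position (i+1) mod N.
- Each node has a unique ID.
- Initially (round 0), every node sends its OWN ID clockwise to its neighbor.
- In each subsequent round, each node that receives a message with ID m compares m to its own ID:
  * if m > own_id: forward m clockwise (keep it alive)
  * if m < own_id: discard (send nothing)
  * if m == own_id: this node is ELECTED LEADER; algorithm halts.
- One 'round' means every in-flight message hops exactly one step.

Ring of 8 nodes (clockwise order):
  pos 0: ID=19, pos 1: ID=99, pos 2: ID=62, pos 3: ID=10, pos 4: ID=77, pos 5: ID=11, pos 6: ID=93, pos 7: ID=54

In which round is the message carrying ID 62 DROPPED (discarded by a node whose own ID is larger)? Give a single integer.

Answer: 2

Derivation:
Round 1: pos1(id99) recv 19: drop; pos2(id62) recv 99: fwd; pos3(id10) recv 62: fwd; pos4(id77) recv 10: drop; pos5(id11) recv 77: fwd; pos6(id93) recv 11: drop; pos7(id54) recv 93: fwd; pos0(id19) recv 54: fwd
Round 2: pos3(id10) recv 99: fwd; pos4(id77) recv 62: drop; pos6(id93) recv 77: drop; pos0(id19) recv 93: fwd; pos1(id99) recv 54: drop
Round 3: pos4(id77) recv 99: fwd; pos1(id99) recv 93: drop
Round 4: pos5(id11) recv 99: fwd
Round 5: pos6(id93) recv 99: fwd
Round 6: pos7(id54) recv 99: fwd
Round 7: pos0(id19) recv 99: fwd
Round 8: pos1(id99) recv 99: ELECTED
Message ID 62 originates at pos 2; dropped at pos 4 in round 2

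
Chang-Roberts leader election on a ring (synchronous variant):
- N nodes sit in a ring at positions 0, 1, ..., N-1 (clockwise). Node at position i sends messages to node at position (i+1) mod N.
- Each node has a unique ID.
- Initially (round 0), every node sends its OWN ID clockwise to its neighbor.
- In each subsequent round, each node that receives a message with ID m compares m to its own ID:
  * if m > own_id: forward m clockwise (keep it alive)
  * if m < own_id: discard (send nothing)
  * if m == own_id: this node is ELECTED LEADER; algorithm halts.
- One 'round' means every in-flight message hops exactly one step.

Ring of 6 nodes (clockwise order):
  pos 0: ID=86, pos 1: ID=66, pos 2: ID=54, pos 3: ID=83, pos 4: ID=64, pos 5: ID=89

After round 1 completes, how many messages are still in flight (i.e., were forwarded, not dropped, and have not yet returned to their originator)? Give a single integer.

Answer: 4

Derivation:
Round 1: pos1(id66) recv 86: fwd; pos2(id54) recv 66: fwd; pos3(id83) recv 54: drop; pos4(id64) recv 83: fwd; pos5(id89) recv 64: drop; pos0(id86) recv 89: fwd
After round 1: 4 messages still in flight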